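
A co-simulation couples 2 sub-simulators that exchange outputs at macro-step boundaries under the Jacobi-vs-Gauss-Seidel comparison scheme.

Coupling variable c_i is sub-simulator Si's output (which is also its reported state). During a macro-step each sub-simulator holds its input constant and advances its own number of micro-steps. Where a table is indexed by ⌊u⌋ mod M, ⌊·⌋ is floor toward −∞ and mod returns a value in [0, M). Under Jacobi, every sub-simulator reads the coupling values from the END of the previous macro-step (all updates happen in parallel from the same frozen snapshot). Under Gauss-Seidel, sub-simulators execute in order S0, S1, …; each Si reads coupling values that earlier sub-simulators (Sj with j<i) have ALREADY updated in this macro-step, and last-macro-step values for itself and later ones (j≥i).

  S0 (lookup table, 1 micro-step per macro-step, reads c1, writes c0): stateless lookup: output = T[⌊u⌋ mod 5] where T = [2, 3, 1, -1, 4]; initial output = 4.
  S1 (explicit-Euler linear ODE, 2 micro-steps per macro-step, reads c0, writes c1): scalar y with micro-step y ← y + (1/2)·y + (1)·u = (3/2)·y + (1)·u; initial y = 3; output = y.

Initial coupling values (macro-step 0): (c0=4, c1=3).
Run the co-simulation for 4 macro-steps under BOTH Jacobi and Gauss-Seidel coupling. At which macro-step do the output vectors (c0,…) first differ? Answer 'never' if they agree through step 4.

first divergence at macro-step: 1

[Jacobi] macro 1: S0 reads c1=3 → after 1×micro: -1; S1 reads c0=4 → after 2×micro: 67/4 ⇒ (c0=-1, c1=67/4)
[Jacobi] macro 2: S0 reads c1=67/4 → after 1×micro: 3; S1 reads c0=-1 → after 2×micro: 563/16 ⇒ (c0=3, c1=563/16)
[Jacobi] macro 3: S0 reads c1=563/16 → after 1×micro: 2; S1 reads c0=3 → after 2×micro: 5547/64 ⇒ (c0=2, c1=5547/64)
[Jacobi] macro 4: S0 reads c1=5547/64 → after 1×micro: 3; S1 reads c0=2 → after 2×micro: 51203/256 ⇒ (c0=3, c1=51203/256)
[Gauss-Seidel] macro 1: S0 reads c1=3 → after 1×micro: -1; S1 reads c0=-1 → after 2×micro: 17/4 ⇒ (c0=-1, c1=17/4)
[Gauss-Seidel] macro 2: S0 reads c1=17/4 → after 1×micro: 4; S1 reads c0=4 → after 2×micro: 313/16 ⇒ (c0=4, c1=313/16)
[Gauss-Seidel] macro 3: S0 reads c1=313/16 → after 1×micro: 4; S1 reads c0=4 → after 2×micro: 3457/64 ⇒ (c0=4, c1=3457/64)
[Gauss-Seidel] macro 4: S0 reads c1=3457/64 → after 1×micro: 4; S1 reads c0=4 → after 2×micro: 33673/256 ⇒ (c0=4, c1=33673/256)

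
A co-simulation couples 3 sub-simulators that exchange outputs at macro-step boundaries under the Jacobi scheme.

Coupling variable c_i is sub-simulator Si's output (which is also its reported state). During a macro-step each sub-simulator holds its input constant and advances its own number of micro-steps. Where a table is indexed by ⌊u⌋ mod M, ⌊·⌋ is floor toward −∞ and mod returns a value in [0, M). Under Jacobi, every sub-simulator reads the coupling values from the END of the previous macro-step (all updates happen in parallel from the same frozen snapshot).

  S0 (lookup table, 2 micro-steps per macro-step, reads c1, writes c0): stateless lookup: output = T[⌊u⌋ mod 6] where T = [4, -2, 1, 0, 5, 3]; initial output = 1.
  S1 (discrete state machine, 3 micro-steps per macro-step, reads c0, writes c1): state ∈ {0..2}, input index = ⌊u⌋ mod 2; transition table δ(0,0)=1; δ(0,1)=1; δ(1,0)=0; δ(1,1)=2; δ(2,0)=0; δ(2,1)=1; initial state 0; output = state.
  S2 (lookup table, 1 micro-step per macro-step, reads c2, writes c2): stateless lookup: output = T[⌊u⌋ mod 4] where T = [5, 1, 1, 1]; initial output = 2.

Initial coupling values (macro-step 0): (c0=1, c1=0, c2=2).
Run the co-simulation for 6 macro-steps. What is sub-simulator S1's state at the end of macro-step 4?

macro 1: S0 reads c1=0 → after 2×micro: 4; S1 reads c0=1 → after 3×micro: 1; S2 reads c2=2 → after 1×micro: 1 ⇒ (c0=4, c1=1, c2=1)
macro 2: S0 reads c1=1 → after 2×micro: -2; S1 reads c0=4 → after 3×micro: 0; S2 reads c2=1 → after 1×micro: 1 ⇒ (c0=-2, c1=0, c2=1)
macro 3: S0 reads c1=0 → after 2×micro: 4; S1 reads c0=-2 → after 3×micro: 1; S2 reads c2=1 → after 1×micro: 1 ⇒ (c0=4, c1=1, c2=1)
macro 4: S0 reads c1=1 → after 2×micro: -2; S1 reads c0=4 → after 3×micro: 0; S2 reads c2=1 → after 1×micro: 1 ⇒ (c0=-2, c1=0, c2=1)
macro 5: S0 reads c1=0 → after 2×micro: 4; S1 reads c0=-2 → after 3×micro: 1; S2 reads c2=1 → after 1×micro: 1 ⇒ (c0=4, c1=1, c2=1)
macro 6: S0 reads c1=1 → after 2×micro: -2; S1 reads c0=4 → after 3×micro: 0; S2 reads c2=1 → after 1×micro: 1 ⇒ (c0=-2, c1=0, c2=1)

S1 state at macro-step 4 = 0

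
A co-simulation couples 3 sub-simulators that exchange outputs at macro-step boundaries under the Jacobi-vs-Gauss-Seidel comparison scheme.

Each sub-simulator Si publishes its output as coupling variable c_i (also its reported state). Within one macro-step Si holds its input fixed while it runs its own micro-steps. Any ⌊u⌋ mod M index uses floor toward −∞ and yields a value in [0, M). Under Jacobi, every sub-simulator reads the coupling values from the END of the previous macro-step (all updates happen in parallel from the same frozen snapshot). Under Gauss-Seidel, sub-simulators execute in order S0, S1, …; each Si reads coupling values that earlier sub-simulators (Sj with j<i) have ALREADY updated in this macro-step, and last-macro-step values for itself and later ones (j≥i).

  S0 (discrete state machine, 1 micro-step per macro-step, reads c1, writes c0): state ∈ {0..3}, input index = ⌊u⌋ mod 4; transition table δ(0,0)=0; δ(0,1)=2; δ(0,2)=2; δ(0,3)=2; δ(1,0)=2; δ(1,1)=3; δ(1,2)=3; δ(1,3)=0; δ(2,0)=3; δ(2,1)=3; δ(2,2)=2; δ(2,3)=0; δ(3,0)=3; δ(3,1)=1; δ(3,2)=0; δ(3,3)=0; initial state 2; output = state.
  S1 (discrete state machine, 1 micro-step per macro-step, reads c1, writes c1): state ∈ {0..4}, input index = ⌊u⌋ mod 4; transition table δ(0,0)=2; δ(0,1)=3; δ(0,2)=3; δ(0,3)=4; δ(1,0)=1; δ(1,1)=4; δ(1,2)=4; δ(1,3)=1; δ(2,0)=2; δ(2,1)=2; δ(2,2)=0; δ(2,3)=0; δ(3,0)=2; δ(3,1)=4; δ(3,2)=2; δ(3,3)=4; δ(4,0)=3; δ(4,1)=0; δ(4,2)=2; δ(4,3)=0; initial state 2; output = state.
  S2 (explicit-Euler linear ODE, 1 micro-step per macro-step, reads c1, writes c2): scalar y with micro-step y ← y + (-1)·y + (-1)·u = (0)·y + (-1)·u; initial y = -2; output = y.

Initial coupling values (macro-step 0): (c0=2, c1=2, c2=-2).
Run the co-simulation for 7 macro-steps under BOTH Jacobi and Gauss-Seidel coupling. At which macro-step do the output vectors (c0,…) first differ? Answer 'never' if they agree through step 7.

first divergence at macro-step: 1

[Jacobi] macro 1: S0 reads c1=2 → after 1×micro: 2; S1 reads c1=2 → after 1×micro: 0; S2 reads c1=2 → after 1×micro: -2 ⇒ (c0=2, c1=0, c2=-2)
[Jacobi] macro 2: S0 reads c1=0 → after 1×micro: 3; S1 reads c1=0 → after 1×micro: 2; S2 reads c1=0 → after 1×micro: 0 ⇒ (c0=3, c1=2, c2=0)
[Jacobi] macro 3: S0 reads c1=2 → after 1×micro: 0; S1 reads c1=2 → after 1×micro: 0; S2 reads c1=2 → after 1×micro: -2 ⇒ (c0=0, c1=0, c2=-2)
[Jacobi] macro 4: S0 reads c1=0 → after 1×micro: 0; S1 reads c1=0 → after 1×micro: 2; S2 reads c1=0 → after 1×micro: 0 ⇒ (c0=0, c1=2, c2=0)
[Jacobi] macro 5: S0 reads c1=2 → after 1×micro: 2; S1 reads c1=2 → after 1×micro: 0; S2 reads c1=2 → after 1×micro: -2 ⇒ (c0=2, c1=0, c2=-2)
[Jacobi] macro 6: S0 reads c1=0 → after 1×micro: 3; S1 reads c1=0 → after 1×micro: 2; S2 reads c1=0 → after 1×micro: 0 ⇒ (c0=3, c1=2, c2=0)
[Jacobi] macro 7: S0 reads c1=2 → after 1×micro: 0; S1 reads c1=2 → after 1×micro: 0; S2 reads c1=2 → after 1×micro: -2 ⇒ (c0=0, c1=0, c2=-2)
[Gauss-Seidel] macro 1: S0 reads c1=2 → after 1×micro: 2; S1 reads c1=2 → after 1×micro: 0; S2 reads c1=0 → after 1×micro: 0 ⇒ (c0=2, c1=0, c2=0)
[Gauss-Seidel] macro 2: S0 reads c1=0 → after 1×micro: 3; S1 reads c1=0 → after 1×micro: 2; S2 reads c1=2 → after 1×micro: -2 ⇒ (c0=3, c1=2, c2=-2)
[Gauss-Seidel] macro 3: S0 reads c1=2 → after 1×micro: 0; S1 reads c1=2 → after 1×micro: 0; S2 reads c1=0 → after 1×micro: 0 ⇒ (c0=0, c1=0, c2=0)
[Gauss-Seidel] macro 4: S0 reads c1=0 → after 1×micro: 0; S1 reads c1=0 → after 1×micro: 2; S2 reads c1=2 → after 1×micro: -2 ⇒ (c0=0, c1=2, c2=-2)
[Gauss-Seidel] macro 5: S0 reads c1=2 → after 1×micro: 2; S1 reads c1=2 → after 1×micro: 0; S2 reads c1=0 → after 1×micro: 0 ⇒ (c0=2, c1=0, c2=0)
[Gauss-Seidel] macro 6: S0 reads c1=0 → after 1×micro: 3; S1 reads c1=0 → after 1×micro: 2; S2 reads c1=2 → after 1×micro: -2 ⇒ (c0=3, c1=2, c2=-2)
[Gauss-Seidel] macro 7: S0 reads c1=2 → after 1×micro: 0; S1 reads c1=2 → after 1×micro: 0; S2 reads c1=0 → after 1×micro: 0 ⇒ (c0=0, c1=0, c2=0)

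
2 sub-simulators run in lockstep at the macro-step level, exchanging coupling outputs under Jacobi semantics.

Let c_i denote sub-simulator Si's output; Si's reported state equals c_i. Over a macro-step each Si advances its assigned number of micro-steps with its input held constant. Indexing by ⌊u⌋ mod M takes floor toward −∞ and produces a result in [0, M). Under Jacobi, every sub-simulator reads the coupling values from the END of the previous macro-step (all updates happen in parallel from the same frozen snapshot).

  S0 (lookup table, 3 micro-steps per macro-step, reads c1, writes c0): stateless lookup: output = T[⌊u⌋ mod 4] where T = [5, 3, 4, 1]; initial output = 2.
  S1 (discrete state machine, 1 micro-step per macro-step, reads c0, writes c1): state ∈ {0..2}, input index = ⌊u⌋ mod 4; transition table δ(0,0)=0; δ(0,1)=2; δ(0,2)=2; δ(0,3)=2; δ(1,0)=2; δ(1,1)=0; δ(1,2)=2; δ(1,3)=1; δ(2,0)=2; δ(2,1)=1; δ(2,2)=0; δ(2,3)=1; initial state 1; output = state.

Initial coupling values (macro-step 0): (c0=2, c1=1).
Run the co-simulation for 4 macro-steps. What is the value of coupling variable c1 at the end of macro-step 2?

c1 at macro-step 2 = 1

macro 1: S0 reads c1=1 → after 3×micro: 3; S1 reads c0=2 → after 1×micro: 2 ⇒ (c0=3, c1=2)
macro 2: S0 reads c1=2 → after 3×micro: 4; S1 reads c0=3 → after 1×micro: 1 ⇒ (c0=4, c1=1)
macro 3: S0 reads c1=1 → after 3×micro: 3; S1 reads c0=4 → after 1×micro: 2 ⇒ (c0=3, c1=2)
macro 4: S0 reads c1=2 → after 3×micro: 4; S1 reads c0=3 → after 1×micro: 1 ⇒ (c0=4, c1=1)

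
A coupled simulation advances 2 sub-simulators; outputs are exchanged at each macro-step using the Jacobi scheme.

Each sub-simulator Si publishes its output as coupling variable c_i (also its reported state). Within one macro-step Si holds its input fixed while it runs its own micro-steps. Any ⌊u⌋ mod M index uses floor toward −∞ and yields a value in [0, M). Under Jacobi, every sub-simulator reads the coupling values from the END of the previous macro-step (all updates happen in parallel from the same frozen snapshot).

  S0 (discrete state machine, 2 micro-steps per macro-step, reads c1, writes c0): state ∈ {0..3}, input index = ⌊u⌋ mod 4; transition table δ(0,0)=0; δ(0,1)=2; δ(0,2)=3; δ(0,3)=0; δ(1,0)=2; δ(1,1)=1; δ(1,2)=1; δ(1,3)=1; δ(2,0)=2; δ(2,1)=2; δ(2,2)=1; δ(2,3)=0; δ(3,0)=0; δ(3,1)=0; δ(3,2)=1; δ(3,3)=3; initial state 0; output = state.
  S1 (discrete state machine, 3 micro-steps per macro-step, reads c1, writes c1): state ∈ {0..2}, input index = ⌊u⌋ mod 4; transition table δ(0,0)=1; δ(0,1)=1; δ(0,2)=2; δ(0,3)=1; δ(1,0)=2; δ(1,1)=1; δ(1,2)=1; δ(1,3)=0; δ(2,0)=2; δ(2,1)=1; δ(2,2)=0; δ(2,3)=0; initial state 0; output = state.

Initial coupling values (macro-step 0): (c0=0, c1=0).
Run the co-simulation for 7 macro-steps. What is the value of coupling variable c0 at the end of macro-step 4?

macro 1: S0 reads c1=0 → after 2×micro: 0; S1 reads c1=0 → after 3×micro: 2 ⇒ (c0=0, c1=2)
macro 2: S0 reads c1=2 → after 2×micro: 1; S1 reads c1=2 → after 3×micro: 0 ⇒ (c0=1, c1=0)
macro 3: S0 reads c1=0 → after 2×micro: 2; S1 reads c1=0 → after 3×micro: 2 ⇒ (c0=2, c1=2)
macro 4: S0 reads c1=2 → after 2×micro: 1; S1 reads c1=2 → after 3×micro: 0 ⇒ (c0=1, c1=0)
macro 5: S0 reads c1=0 → after 2×micro: 2; S1 reads c1=0 → after 3×micro: 2 ⇒ (c0=2, c1=2)
macro 6: S0 reads c1=2 → after 2×micro: 1; S1 reads c1=2 → after 3×micro: 0 ⇒ (c0=1, c1=0)
macro 7: S0 reads c1=0 → after 2×micro: 2; S1 reads c1=0 → after 3×micro: 2 ⇒ (c0=2, c1=2)

c0 at macro-step 4 = 1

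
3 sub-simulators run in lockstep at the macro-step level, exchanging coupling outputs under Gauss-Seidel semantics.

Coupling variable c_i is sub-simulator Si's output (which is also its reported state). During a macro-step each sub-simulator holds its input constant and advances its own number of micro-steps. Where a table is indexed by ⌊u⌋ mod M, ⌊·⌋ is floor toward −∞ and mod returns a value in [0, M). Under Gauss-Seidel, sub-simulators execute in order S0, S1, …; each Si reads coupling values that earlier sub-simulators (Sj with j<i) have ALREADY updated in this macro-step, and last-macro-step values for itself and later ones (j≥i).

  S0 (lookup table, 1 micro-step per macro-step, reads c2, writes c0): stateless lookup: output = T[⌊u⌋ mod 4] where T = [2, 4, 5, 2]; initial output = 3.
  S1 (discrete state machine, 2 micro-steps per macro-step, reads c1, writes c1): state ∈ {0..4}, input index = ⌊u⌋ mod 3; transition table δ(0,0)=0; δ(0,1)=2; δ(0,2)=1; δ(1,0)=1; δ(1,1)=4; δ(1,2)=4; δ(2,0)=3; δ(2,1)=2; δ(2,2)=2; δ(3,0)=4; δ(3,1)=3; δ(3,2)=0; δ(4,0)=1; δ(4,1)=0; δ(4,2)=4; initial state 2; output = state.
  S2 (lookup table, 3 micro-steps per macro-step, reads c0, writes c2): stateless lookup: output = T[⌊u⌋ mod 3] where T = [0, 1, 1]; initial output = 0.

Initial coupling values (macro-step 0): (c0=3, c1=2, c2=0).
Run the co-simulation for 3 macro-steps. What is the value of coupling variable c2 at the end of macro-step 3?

c2 at macro-step 3 = 1

macro 1: S0 reads c2=0 → after 1×micro: 2; S1 reads c1=2 → after 2×micro: 2; S2 reads c0=2 → after 3×micro: 1 ⇒ (c0=2, c1=2, c2=1)
macro 2: S0 reads c2=1 → after 1×micro: 4; S1 reads c1=2 → after 2×micro: 2; S2 reads c0=4 → after 3×micro: 1 ⇒ (c0=4, c1=2, c2=1)
macro 3: S0 reads c2=1 → after 1×micro: 4; S1 reads c1=2 → after 2×micro: 2; S2 reads c0=4 → after 3×micro: 1 ⇒ (c0=4, c1=2, c2=1)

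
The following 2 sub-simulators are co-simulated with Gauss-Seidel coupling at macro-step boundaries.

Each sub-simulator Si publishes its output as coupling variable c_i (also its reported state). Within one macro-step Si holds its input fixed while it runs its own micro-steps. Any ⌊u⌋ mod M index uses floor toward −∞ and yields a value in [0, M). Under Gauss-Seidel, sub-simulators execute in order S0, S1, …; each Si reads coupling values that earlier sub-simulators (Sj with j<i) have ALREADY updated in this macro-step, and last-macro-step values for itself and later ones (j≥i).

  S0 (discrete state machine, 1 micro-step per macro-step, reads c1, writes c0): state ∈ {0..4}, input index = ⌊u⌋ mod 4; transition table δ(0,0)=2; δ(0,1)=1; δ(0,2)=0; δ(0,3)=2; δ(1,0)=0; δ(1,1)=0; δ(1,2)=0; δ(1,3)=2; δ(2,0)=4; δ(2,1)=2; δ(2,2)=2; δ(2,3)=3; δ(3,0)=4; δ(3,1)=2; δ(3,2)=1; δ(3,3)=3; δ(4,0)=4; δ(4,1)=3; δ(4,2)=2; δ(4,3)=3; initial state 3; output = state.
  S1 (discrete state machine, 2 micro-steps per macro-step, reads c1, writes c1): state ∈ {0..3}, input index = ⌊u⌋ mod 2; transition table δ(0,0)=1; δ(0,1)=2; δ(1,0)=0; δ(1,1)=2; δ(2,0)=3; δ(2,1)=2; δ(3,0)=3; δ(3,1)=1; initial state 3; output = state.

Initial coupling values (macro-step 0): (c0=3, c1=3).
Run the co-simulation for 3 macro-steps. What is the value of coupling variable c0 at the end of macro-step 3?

macro 1: S0 reads c1=3 → after 1×micro: 3; S1 reads c1=3 → after 2×micro: 2 ⇒ (c0=3, c1=2)
macro 2: S0 reads c1=2 → after 1×micro: 1; S1 reads c1=2 → after 2×micro: 3 ⇒ (c0=1, c1=3)
macro 3: S0 reads c1=3 → after 1×micro: 2; S1 reads c1=3 → after 2×micro: 2 ⇒ (c0=2, c1=2)

c0 at macro-step 3 = 2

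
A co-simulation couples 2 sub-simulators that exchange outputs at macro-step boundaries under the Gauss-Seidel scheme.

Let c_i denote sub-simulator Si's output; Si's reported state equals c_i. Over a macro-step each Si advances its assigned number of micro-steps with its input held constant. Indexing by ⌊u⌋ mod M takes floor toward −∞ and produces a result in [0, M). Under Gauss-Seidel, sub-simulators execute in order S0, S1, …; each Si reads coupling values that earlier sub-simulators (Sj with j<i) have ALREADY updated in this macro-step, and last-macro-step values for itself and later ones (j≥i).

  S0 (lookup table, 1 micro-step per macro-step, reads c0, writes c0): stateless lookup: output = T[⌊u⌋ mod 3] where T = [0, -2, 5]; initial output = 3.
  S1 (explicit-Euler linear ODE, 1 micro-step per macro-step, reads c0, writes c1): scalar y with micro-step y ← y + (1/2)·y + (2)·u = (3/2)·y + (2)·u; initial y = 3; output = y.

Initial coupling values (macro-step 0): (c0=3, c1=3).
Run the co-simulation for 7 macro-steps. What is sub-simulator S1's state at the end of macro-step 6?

macro 1: S0 reads c0=3 → after 1×micro: 0; S1 reads c0=0 → after 1×micro: 9/2 ⇒ (c0=0, c1=9/2)
macro 2: S0 reads c0=0 → after 1×micro: 0; S1 reads c0=0 → after 1×micro: 27/4 ⇒ (c0=0, c1=27/4)
macro 3: S0 reads c0=0 → after 1×micro: 0; S1 reads c0=0 → after 1×micro: 81/8 ⇒ (c0=0, c1=81/8)
macro 4: S0 reads c0=0 → after 1×micro: 0; S1 reads c0=0 → after 1×micro: 243/16 ⇒ (c0=0, c1=243/16)
macro 5: S0 reads c0=0 → after 1×micro: 0; S1 reads c0=0 → after 1×micro: 729/32 ⇒ (c0=0, c1=729/32)
macro 6: S0 reads c0=0 → after 1×micro: 0; S1 reads c0=0 → after 1×micro: 2187/64 ⇒ (c0=0, c1=2187/64)
macro 7: S0 reads c0=0 → after 1×micro: 0; S1 reads c0=0 → after 1×micro: 6561/128 ⇒ (c0=0, c1=6561/128)

S1 state at macro-step 6 = 2187/64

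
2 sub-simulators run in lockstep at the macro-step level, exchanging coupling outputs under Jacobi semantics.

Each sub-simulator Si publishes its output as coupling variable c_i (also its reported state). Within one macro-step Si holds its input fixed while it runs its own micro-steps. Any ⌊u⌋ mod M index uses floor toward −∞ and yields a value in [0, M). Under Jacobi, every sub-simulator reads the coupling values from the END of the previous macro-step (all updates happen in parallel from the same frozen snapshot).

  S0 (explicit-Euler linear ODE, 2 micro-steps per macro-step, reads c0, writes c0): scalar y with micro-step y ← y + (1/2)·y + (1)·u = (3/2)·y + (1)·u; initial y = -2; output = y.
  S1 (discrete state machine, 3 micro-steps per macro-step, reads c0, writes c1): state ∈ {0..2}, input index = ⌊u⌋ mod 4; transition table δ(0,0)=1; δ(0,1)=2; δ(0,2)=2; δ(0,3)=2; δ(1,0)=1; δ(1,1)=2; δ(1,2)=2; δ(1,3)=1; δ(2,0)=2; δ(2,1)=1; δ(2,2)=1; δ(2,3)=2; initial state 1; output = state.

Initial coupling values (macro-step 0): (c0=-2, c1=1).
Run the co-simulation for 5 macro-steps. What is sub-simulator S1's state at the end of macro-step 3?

macro 1: S0 reads c0=-2 → after 2×micro: -19/2; S1 reads c0=-2 → after 3×micro: 2 ⇒ (c0=-19/2, c1=2)
macro 2: S0 reads c0=-19/2 → after 2×micro: -361/8; S1 reads c0=-19/2 → after 3×micro: 1 ⇒ (c0=-361/8, c1=1)
macro 3: S0 reads c0=-361/8 → after 2×micro: -6859/32; S1 reads c0=-361/8 → after 3×micro: 2 ⇒ (c0=-6859/32, c1=2)
macro 4: S0 reads c0=-6859/32 → after 2×micro: -130321/128; S1 reads c0=-6859/32 → after 3×micro: 1 ⇒ (c0=-130321/128, c1=1)
macro 5: S0 reads c0=-130321/128 → after 2×micro: -2476099/512; S1 reads c0=-130321/128 → after 3×micro: 2 ⇒ (c0=-2476099/512, c1=2)

S1 state at macro-step 3 = 2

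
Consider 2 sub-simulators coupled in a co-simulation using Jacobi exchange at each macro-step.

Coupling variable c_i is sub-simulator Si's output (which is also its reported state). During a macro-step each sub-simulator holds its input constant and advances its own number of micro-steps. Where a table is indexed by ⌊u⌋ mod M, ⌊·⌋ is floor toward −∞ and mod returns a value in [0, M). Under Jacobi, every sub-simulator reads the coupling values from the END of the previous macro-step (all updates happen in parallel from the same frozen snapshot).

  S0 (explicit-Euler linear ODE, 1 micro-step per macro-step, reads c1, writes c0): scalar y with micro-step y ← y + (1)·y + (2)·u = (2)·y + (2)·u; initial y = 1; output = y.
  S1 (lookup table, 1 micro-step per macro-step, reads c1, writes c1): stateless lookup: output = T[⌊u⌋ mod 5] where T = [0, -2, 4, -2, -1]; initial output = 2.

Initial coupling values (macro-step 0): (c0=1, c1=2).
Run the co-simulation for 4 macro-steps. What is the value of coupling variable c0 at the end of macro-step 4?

macro 1: S0 reads c1=2 → after 1×micro: 6; S1 reads c1=2 → after 1×micro: 4 ⇒ (c0=6, c1=4)
macro 2: S0 reads c1=4 → after 1×micro: 20; S1 reads c1=4 → after 1×micro: -1 ⇒ (c0=20, c1=-1)
macro 3: S0 reads c1=-1 → after 1×micro: 38; S1 reads c1=-1 → after 1×micro: -1 ⇒ (c0=38, c1=-1)
macro 4: S0 reads c1=-1 → after 1×micro: 74; S1 reads c1=-1 → after 1×micro: -1 ⇒ (c0=74, c1=-1)

c0 at macro-step 4 = 74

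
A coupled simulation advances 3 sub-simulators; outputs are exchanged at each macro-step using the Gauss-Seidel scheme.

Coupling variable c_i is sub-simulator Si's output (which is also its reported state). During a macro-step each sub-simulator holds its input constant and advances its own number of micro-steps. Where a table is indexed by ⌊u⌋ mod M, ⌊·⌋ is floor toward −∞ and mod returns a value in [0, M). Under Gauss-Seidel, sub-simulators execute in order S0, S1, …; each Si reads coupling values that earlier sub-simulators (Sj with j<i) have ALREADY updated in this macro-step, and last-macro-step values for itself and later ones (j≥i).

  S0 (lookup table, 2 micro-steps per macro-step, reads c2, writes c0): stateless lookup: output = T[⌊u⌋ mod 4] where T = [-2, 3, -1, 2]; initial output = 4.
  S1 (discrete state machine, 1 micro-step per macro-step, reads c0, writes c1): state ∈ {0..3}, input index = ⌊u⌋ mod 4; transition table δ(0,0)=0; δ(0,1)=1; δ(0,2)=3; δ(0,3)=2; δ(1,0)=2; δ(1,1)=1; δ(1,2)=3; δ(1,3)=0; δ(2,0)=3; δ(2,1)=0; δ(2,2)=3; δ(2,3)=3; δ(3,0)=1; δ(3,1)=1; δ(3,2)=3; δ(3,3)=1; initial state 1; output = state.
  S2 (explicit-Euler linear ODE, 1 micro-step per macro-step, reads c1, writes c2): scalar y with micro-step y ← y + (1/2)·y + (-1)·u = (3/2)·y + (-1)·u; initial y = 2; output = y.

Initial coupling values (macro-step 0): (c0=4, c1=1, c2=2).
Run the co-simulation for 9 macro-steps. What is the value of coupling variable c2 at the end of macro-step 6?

macro 1: S0 reads c2=2 → after 2×micro: -1; S1 reads c0=-1 → after 1×micro: 0; S2 reads c1=0 → after 1×micro: 3 ⇒ (c0=-1, c1=0, c2=3)
macro 2: S0 reads c2=3 → after 2×micro: 2; S1 reads c0=2 → after 1×micro: 3; S2 reads c1=3 → after 1×micro: 3/2 ⇒ (c0=2, c1=3, c2=3/2)
macro 3: S0 reads c2=3/2 → after 2×micro: 3; S1 reads c0=3 → after 1×micro: 1; S2 reads c1=1 → after 1×micro: 5/4 ⇒ (c0=3, c1=1, c2=5/4)
macro 4: S0 reads c2=5/4 → after 2×micro: 3; S1 reads c0=3 → after 1×micro: 0; S2 reads c1=0 → after 1×micro: 15/8 ⇒ (c0=3, c1=0, c2=15/8)
macro 5: S0 reads c2=15/8 → after 2×micro: 3; S1 reads c0=3 → after 1×micro: 2; S2 reads c1=2 → after 1×micro: 13/16 ⇒ (c0=3, c1=2, c2=13/16)
macro 6: S0 reads c2=13/16 → after 2×micro: -2; S1 reads c0=-2 → after 1×micro: 3; S2 reads c1=3 → after 1×micro: -57/32 ⇒ (c0=-2, c1=3, c2=-57/32)
macro 7: S0 reads c2=-57/32 → after 2×micro: -1; S1 reads c0=-1 → after 1×micro: 1; S2 reads c1=1 → after 1×micro: -235/64 ⇒ (c0=-1, c1=1, c2=-235/64)
macro 8: S0 reads c2=-235/64 → after 2×micro: -2; S1 reads c0=-2 → after 1×micro: 3; S2 reads c1=3 → after 1×micro: -1089/128 ⇒ (c0=-2, c1=3, c2=-1089/128)
macro 9: S0 reads c2=-1089/128 → after 2×micro: 2; S1 reads c0=2 → after 1×micro: 3; S2 reads c1=3 → after 1×micro: -4035/256 ⇒ (c0=2, c1=3, c2=-4035/256)

c2 at macro-step 6 = -57/32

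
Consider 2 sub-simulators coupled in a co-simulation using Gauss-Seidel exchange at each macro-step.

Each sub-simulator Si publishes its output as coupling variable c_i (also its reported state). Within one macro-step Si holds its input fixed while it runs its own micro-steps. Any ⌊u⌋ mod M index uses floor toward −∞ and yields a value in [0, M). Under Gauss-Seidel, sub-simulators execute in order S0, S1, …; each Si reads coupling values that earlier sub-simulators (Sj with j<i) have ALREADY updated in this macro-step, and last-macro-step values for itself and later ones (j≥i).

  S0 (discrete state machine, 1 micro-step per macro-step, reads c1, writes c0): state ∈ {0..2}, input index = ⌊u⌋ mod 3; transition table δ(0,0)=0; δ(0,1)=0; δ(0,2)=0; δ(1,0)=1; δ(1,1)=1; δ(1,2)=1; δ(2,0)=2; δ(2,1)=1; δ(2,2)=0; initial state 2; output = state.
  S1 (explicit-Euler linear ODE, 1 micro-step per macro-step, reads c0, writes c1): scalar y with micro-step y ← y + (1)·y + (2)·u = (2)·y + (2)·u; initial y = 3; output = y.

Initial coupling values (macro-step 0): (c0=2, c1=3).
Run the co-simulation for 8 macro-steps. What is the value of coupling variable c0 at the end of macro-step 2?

c0 at macro-step 2 = 1

macro 1: S0 reads c1=3 → after 1×micro: 2; S1 reads c0=2 → after 1×micro: 10 ⇒ (c0=2, c1=10)
macro 2: S0 reads c1=10 → after 1×micro: 1; S1 reads c0=1 → after 1×micro: 22 ⇒ (c0=1, c1=22)
macro 3: S0 reads c1=22 → after 1×micro: 1; S1 reads c0=1 → after 1×micro: 46 ⇒ (c0=1, c1=46)
macro 4: S0 reads c1=46 → after 1×micro: 1; S1 reads c0=1 → after 1×micro: 94 ⇒ (c0=1, c1=94)
macro 5: S0 reads c1=94 → after 1×micro: 1; S1 reads c0=1 → after 1×micro: 190 ⇒ (c0=1, c1=190)
macro 6: S0 reads c1=190 → after 1×micro: 1; S1 reads c0=1 → after 1×micro: 382 ⇒ (c0=1, c1=382)
macro 7: S0 reads c1=382 → after 1×micro: 1; S1 reads c0=1 → after 1×micro: 766 ⇒ (c0=1, c1=766)
macro 8: S0 reads c1=766 → after 1×micro: 1; S1 reads c0=1 → after 1×micro: 1534 ⇒ (c0=1, c1=1534)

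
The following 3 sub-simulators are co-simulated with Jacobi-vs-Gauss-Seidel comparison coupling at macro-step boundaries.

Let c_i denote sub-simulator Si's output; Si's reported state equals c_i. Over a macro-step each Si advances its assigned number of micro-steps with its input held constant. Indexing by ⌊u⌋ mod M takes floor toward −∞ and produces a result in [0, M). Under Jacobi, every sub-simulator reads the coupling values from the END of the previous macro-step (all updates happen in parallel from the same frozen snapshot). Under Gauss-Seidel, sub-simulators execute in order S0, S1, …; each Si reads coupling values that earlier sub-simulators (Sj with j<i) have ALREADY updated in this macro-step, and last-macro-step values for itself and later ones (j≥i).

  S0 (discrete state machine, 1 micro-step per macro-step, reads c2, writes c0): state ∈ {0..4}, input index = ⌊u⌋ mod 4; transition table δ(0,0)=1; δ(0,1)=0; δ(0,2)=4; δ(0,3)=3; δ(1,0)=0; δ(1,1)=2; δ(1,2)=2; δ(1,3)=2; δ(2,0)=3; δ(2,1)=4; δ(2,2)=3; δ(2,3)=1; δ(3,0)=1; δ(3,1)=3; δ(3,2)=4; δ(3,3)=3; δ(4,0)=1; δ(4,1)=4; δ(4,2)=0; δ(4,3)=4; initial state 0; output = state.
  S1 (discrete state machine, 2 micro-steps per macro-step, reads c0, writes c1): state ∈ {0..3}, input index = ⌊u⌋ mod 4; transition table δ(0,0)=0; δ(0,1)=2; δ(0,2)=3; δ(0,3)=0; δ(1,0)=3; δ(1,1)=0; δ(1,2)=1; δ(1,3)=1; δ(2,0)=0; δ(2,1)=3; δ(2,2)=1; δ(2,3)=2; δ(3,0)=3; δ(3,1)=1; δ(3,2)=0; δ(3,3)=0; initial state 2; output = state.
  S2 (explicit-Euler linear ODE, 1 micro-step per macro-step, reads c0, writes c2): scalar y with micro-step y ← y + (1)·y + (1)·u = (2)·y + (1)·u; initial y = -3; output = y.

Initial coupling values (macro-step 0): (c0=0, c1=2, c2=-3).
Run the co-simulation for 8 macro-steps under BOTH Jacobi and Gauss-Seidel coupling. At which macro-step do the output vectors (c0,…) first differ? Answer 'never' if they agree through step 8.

[Jacobi] macro 1: S0 reads c2=-3 → after 1×micro: 0; S1 reads c0=0 → after 2×micro: 0; S2 reads c0=0 → after 1×micro: -6 ⇒ (c0=0, c1=0, c2=-6)
[Jacobi] macro 2: S0 reads c2=-6 → after 1×micro: 4; S1 reads c0=0 → after 2×micro: 0; S2 reads c0=0 → after 1×micro: -12 ⇒ (c0=4, c1=0, c2=-12)
[Jacobi] macro 3: S0 reads c2=-12 → after 1×micro: 1; S1 reads c0=4 → after 2×micro: 0; S2 reads c0=4 → after 1×micro: -20 ⇒ (c0=1, c1=0, c2=-20)
[Jacobi] macro 4: S0 reads c2=-20 → after 1×micro: 0; S1 reads c0=1 → after 2×micro: 3; S2 reads c0=1 → after 1×micro: -39 ⇒ (c0=0, c1=3, c2=-39)
[Jacobi] macro 5: S0 reads c2=-39 → after 1×micro: 0; S1 reads c0=0 → after 2×micro: 3; S2 reads c0=0 → after 1×micro: -78 ⇒ (c0=0, c1=3, c2=-78)
[Jacobi] macro 6: S0 reads c2=-78 → after 1×micro: 4; S1 reads c0=0 → after 2×micro: 3; S2 reads c0=0 → after 1×micro: -156 ⇒ (c0=4, c1=3, c2=-156)
[Jacobi] macro 7: S0 reads c2=-156 → after 1×micro: 1; S1 reads c0=4 → after 2×micro: 3; S2 reads c0=4 → after 1×micro: -308 ⇒ (c0=1, c1=3, c2=-308)
[Jacobi] macro 8: S0 reads c2=-308 → after 1×micro: 0; S1 reads c0=1 → after 2×micro: 0; S2 reads c0=1 → after 1×micro: -615 ⇒ (c0=0, c1=0, c2=-615)
[Gauss-Seidel] macro 1: S0 reads c2=-3 → after 1×micro: 0; S1 reads c0=0 → after 2×micro: 0; S2 reads c0=0 → after 1×micro: -6 ⇒ (c0=0, c1=0, c2=-6)
[Gauss-Seidel] macro 2: S0 reads c2=-6 → after 1×micro: 4; S1 reads c0=4 → after 2×micro: 0; S2 reads c0=4 → after 1×micro: -8 ⇒ (c0=4, c1=0, c2=-8)
[Gauss-Seidel] macro 3: S0 reads c2=-8 → after 1×micro: 1; S1 reads c0=1 → after 2×micro: 3; S2 reads c0=1 → after 1×micro: -15 ⇒ (c0=1, c1=3, c2=-15)
[Gauss-Seidel] macro 4: S0 reads c2=-15 → after 1×micro: 2; S1 reads c0=2 → after 2×micro: 3; S2 reads c0=2 → after 1×micro: -28 ⇒ (c0=2, c1=3, c2=-28)
[Gauss-Seidel] macro 5: S0 reads c2=-28 → after 1×micro: 3; S1 reads c0=3 → after 2×micro: 0; S2 reads c0=3 → after 1×micro: -53 ⇒ (c0=3, c1=0, c2=-53)
[Gauss-Seidel] macro 6: S0 reads c2=-53 → after 1×micro: 3; S1 reads c0=3 → after 2×micro: 0; S2 reads c0=3 → after 1×micro: -103 ⇒ (c0=3, c1=0, c2=-103)
[Gauss-Seidel] macro 7: S0 reads c2=-103 → after 1×micro: 3; S1 reads c0=3 → after 2×micro: 0; S2 reads c0=3 → after 1×micro: -203 ⇒ (c0=3, c1=0, c2=-203)
[Gauss-Seidel] macro 8: S0 reads c2=-203 → after 1×micro: 3; S1 reads c0=3 → after 2×micro: 0; S2 reads c0=3 → after 1×micro: -403 ⇒ (c0=3, c1=0, c2=-403)

first divergence at macro-step: 2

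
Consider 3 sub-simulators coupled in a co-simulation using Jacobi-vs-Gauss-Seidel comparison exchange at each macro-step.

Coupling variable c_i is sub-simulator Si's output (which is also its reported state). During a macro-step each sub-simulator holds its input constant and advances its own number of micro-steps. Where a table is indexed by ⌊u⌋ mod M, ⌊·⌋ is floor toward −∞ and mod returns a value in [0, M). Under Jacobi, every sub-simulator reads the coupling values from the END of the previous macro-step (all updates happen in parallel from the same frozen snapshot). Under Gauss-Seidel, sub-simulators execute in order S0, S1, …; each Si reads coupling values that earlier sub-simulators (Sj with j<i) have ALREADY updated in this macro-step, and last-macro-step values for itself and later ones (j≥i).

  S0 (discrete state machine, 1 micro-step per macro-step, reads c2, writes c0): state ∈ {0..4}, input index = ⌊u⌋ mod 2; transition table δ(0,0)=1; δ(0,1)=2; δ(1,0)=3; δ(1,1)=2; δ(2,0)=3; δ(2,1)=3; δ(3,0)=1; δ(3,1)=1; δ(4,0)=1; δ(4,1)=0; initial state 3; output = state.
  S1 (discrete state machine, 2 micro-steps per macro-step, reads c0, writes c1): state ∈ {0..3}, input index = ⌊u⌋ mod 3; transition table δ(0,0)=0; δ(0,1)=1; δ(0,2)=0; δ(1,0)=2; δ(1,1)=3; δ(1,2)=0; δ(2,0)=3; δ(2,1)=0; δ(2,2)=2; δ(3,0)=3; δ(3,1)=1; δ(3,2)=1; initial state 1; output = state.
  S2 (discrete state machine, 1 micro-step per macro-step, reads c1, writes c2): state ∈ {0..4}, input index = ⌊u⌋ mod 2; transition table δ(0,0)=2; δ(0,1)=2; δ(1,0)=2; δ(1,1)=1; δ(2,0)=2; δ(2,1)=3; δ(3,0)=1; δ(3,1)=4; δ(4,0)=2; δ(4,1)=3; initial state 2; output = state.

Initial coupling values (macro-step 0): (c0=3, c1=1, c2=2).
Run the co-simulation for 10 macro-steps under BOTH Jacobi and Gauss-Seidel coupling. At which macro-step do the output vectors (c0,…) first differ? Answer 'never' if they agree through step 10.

first divergence at macro-step: 1

[Jacobi] macro 1: S0 reads c2=2 → after 1×micro: 1; S1 reads c0=3 → after 2×micro: 3; S2 reads c1=1 → after 1×micro: 3 ⇒ (c0=1, c1=3, c2=3)
[Jacobi] macro 2: S0 reads c2=3 → after 1×micro: 2; S1 reads c0=1 → after 2×micro: 3; S2 reads c1=3 → after 1×micro: 4 ⇒ (c0=2, c1=3, c2=4)
[Jacobi] macro 3: S0 reads c2=4 → after 1×micro: 3; S1 reads c0=2 → after 2×micro: 0; S2 reads c1=3 → after 1×micro: 3 ⇒ (c0=3, c1=0, c2=3)
[Jacobi] macro 4: S0 reads c2=3 → after 1×micro: 1; S1 reads c0=3 → after 2×micro: 0; S2 reads c1=0 → after 1×micro: 1 ⇒ (c0=1, c1=0, c2=1)
[Jacobi] macro 5: S0 reads c2=1 → after 1×micro: 2; S1 reads c0=1 → after 2×micro: 3; S2 reads c1=0 → after 1×micro: 2 ⇒ (c0=2, c1=3, c2=2)
[Jacobi] macro 6: S0 reads c2=2 → after 1×micro: 3; S1 reads c0=2 → after 2×micro: 0; S2 reads c1=3 → after 1×micro: 3 ⇒ (c0=3, c1=0, c2=3)
[Jacobi] macro 7: S0 reads c2=3 → after 1×micro: 1; S1 reads c0=3 → after 2×micro: 0; S2 reads c1=0 → after 1×micro: 1 ⇒ (c0=1, c1=0, c2=1)
[Jacobi] macro 8: S0 reads c2=1 → after 1×micro: 2; S1 reads c0=1 → after 2×micro: 3; S2 reads c1=0 → after 1×micro: 2 ⇒ (c0=2, c1=3, c2=2)
[Jacobi] macro 9: S0 reads c2=2 → after 1×micro: 3; S1 reads c0=2 → after 2×micro: 0; S2 reads c1=3 → after 1×micro: 3 ⇒ (c0=3, c1=0, c2=3)
[Jacobi] macro 10: S0 reads c2=3 → after 1×micro: 1; S1 reads c0=3 → after 2×micro: 0; S2 reads c1=0 → after 1×micro: 1 ⇒ (c0=1, c1=0, c2=1)
[Gauss-Seidel] macro 1: S0 reads c2=2 → after 1×micro: 1; S1 reads c0=1 → after 2×micro: 1; S2 reads c1=1 → after 1×micro: 3 ⇒ (c0=1, c1=1, c2=3)
[Gauss-Seidel] macro 2: S0 reads c2=3 → after 1×micro: 2; S1 reads c0=2 → after 2×micro: 0; S2 reads c1=0 → after 1×micro: 1 ⇒ (c0=2, c1=0, c2=1)
[Gauss-Seidel] macro 3: S0 reads c2=1 → after 1×micro: 3; S1 reads c0=3 → after 2×micro: 0; S2 reads c1=0 → after 1×micro: 2 ⇒ (c0=3, c1=0, c2=2)
[Gauss-Seidel] macro 4: S0 reads c2=2 → after 1×micro: 1; S1 reads c0=1 → after 2×micro: 3; S2 reads c1=3 → after 1×micro: 3 ⇒ (c0=1, c1=3, c2=3)
[Gauss-Seidel] macro 5: S0 reads c2=3 → after 1×micro: 2; S1 reads c0=2 → after 2×micro: 0; S2 reads c1=0 → after 1×micro: 1 ⇒ (c0=2, c1=0, c2=1)
[Gauss-Seidel] macro 6: S0 reads c2=1 → after 1×micro: 3; S1 reads c0=3 → after 2×micro: 0; S2 reads c1=0 → after 1×micro: 2 ⇒ (c0=3, c1=0, c2=2)
[Gauss-Seidel] macro 7: S0 reads c2=2 → after 1×micro: 1; S1 reads c0=1 → after 2×micro: 3; S2 reads c1=3 → after 1×micro: 3 ⇒ (c0=1, c1=3, c2=3)
[Gauss-Seidel] macro 8: S0 reads c2=3 → after 1×micro: 2; S1 reads c0=2 → after 2×micro: 0; S2 reads c1=0 → after 1×micro: 1 ⇒ (c0=2, c1=0, c2=1)
[Gauss-Seidel] macro 9: S0 reads c2=1 → after 1×micro: 3; S1 reads c0=3 → after 2×micro: 0; S2 reads c1=0 → after 1×micro: 2 ⇒ (c0=3, c1=0, c2=2)
[Gauss-Seidel] macro 10: S0 reads c2=2 → after 1×micro: 1; S1 reads c0=1 → after 2×micro: 3; S2 reads c1=3 → after 1×micro: 3 ⇒ (c0=1, c1=3, c2=3)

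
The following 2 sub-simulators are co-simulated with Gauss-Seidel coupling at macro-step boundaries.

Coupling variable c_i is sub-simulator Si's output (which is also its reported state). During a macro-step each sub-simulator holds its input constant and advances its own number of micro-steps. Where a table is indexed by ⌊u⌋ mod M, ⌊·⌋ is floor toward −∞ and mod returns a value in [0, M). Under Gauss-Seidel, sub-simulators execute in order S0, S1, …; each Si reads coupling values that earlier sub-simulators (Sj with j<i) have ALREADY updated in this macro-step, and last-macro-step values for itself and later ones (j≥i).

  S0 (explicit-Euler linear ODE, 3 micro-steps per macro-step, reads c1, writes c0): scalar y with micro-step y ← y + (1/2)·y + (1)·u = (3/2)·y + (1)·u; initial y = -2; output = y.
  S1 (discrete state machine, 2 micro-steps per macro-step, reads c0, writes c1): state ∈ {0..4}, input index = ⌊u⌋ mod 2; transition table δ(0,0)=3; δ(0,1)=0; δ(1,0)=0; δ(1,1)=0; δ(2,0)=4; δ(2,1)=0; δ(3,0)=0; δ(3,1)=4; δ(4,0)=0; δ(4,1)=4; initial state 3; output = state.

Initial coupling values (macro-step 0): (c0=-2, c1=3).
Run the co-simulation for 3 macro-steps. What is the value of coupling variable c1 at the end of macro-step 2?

macro 1: S0 reads c1=3 → after 3×micro: 15/2; S1 reads c0=15/2 → after 2×micro: 4 ⇒ (c0=15/2, c1=4)
macro 2: S0 reads c1=4 → after 3×micro: 709/16; S1 reads c0=709/16 → after 2×micro: 3 ⇒ (c0=709/16, c1=3)
macro 3: S0 reads c1=3 → after 3×micro: 20967/128; S1 reads c0=20967/128 → after 2×micro: 4 ⇒ (c0=20967/128, c1=4)

c1 at macro-step 2 = 3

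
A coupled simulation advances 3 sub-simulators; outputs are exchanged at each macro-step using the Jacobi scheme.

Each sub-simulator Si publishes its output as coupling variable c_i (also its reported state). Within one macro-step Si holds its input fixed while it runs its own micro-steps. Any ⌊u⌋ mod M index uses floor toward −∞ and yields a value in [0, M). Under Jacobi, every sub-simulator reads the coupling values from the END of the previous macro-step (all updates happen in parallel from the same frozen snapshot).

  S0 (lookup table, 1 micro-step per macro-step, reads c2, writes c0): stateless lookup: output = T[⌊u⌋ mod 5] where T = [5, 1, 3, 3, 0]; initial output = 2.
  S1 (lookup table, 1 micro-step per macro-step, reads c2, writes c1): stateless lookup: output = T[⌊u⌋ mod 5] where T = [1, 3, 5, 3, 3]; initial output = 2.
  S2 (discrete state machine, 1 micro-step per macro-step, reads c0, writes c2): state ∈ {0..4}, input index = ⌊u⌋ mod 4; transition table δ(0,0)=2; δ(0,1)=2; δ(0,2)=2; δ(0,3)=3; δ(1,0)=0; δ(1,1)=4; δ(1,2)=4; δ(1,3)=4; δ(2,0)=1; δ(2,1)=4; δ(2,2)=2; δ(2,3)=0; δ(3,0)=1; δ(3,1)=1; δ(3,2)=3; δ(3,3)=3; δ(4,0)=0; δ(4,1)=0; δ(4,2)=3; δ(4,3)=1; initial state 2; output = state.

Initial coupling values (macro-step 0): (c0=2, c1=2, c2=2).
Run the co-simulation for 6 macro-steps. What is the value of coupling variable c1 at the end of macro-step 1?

c1 at macro-step 1 = 5

macro 1: S0 reads c2=2 → after 1×micro: 3; S1 reads c2=2 → after 1×micro: 5; S2 reads c0=2 → after 1×micro: 2 ⇒ (c0=3, c1=5, c2=2)
macro 2: S0 reads c2=2 → after 1×micro: 3; S1 reads c2=2 → after 1×micro: 5; S2 reads c0=3 → after 1×micro: 0 ⇒ (c0=3, c1=5, c2=0)
macro 3: S0 reads c2=0 → after 1×micro: 5; S1 reads c2=0 → after 1×micro: 1; S2 reads c0=3 → after 1×micro: 3 ⇒ (c0=5, c1=1, c2=3)
macro 4: S0 reads c2=3 → after 1×micro: 3; S1 reads c2=3 → after 1×micro: 3; S2 reads c0=5 → after 1×micro: 1 ⇒ (c0=3, c1=3, c2=1)
macro 5: S0 reads c2=1 → after 1×micro: 1; S1 reads c2=1 → after 1×micro: 3; S2 reads c0=3 → after 1×micro: 4 ⇒ (c0=1, c1=3, c2=4)
macro 6: S0 reads c2=4 → after 1×micro: 0; S1 reads c2=4 → after 1×micro: 3; S2 reads c0=1 → after 1×micro: 0 ⇒ (c0=0, c1=3, c2=0)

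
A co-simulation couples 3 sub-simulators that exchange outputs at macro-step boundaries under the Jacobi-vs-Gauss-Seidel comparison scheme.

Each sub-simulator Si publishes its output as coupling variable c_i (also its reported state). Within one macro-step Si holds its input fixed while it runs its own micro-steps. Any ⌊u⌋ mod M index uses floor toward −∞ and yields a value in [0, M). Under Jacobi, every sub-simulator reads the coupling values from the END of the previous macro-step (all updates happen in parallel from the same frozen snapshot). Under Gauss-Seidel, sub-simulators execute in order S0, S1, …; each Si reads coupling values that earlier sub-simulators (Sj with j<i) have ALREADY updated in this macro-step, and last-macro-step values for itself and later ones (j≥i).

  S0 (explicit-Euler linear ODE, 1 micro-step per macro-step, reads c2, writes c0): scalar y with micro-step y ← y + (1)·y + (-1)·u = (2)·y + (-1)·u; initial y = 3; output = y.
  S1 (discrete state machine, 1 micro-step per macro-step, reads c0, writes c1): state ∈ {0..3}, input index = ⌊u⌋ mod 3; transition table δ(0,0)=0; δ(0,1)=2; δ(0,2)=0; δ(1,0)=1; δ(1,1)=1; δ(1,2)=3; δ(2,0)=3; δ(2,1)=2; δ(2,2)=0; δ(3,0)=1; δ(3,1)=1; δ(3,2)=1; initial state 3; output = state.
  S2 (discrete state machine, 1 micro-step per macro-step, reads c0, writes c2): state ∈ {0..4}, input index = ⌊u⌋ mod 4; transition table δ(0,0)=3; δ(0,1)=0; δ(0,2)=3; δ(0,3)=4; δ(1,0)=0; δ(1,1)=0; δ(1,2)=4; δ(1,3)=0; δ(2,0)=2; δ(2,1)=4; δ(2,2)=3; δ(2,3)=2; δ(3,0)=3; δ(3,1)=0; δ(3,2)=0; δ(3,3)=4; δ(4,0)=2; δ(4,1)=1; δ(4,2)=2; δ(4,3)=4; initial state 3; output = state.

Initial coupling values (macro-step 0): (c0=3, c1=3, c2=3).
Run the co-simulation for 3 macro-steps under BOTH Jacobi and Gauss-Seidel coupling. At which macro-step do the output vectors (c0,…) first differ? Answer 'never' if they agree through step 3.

[Jacobi] macro 1: S0 reads c2=3 → after 1×micro: 3; S1 reads c0=3 → after 1×micro: 1; S2 reads c0=3 → after 1×micro: 4 ⇒ (c0=3, c1=1, c2=4)
[Jacobi] macro 2: S0 reads c2=4 → after 1×micro: 2; S1 reads c0=3 → after 1×micro: 1; S2 reads c0=3 → after 1×micro: 4 ⇒ (c0=2, c1=1, c2=4)
[Jacobi] macro 3: S0 reads c2=4 → after 1×micro: 0; S1 reads c0=2 → after 1×micro: 3; S2 reads c0=2 → after 1×micro: 2 ⇒ (c0=0, c1=3, c2=2)
[Gauss-Seidel] macro 1: S0 reads c2=3 → after 1×micro: 3; S1 reads c0=3 → after 1×micro: 1; S2 reads c0=3 → after 1×micro: 4 ⇒ (c0=3, c1=1, c2=4)
[Gauss-Seidel] macro 2: S0 reads c2=4 → after 1×micro: 2; S1 reads c0=2 → after 1×micro: 3; S2 reads c0=2 → after 1×micro: 2 ⇒ (c0=2, c1=3, c2=2)
[Gauss-Seidel] macro 3: S0 reads c2=2 → after 1×micro: 2; S1 reads c0=2 → after 1×micro: 1; S2 reads c0=2 → after 1×micro: 3 ⇒ (c0=2, c1=1, c2=3)

first divergence at macro-step: 2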